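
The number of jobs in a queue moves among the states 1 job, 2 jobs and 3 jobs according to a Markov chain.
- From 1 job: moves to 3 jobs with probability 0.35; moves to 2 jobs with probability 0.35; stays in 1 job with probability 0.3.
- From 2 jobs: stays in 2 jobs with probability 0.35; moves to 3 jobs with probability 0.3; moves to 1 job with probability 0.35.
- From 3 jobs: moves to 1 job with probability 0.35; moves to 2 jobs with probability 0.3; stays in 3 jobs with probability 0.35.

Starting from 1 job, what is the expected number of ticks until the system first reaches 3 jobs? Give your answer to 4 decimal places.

Let t(s) be the expected number of ticks to first reach 3 jobs from state s, with t(3 jobs) = 0. Conditioning on the first tick:
t(1 job) = 1 + 0.3·t(1 job) + 0.35·t(2 jobs)
t(2 jobs) = 1 + 0.35·t(1 job) + 0.35·t(2 jobs)
Solving: t(1 job) = 3.0075, t(2 jobs) = 3.1579.
Expected ticks from 1 job to 3 jobs: 3.0075.

3.0075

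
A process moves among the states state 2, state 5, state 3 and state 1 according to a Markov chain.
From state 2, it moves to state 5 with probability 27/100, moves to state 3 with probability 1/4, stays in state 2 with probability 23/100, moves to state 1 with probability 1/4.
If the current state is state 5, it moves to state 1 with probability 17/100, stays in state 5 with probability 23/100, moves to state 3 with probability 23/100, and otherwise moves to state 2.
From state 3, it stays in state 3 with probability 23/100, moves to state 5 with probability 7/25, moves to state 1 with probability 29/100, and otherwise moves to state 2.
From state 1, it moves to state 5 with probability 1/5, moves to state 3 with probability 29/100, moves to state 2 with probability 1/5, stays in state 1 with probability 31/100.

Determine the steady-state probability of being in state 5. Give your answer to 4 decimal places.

Let the stationary distribution be π with π = πP and π_1 + π_2 + π_3 + π_4 = 1.
π_1 = 0.23·π_1 + 0.37·π_2 + 0.2·π_3 + 0.2·π_4
π_2 = 0.27·π_1 + 0.23·π_2 + 0.28·π_3 + 0.2·π_4
π_3 = 0.25·π_1 + 0.23·π_2 + 0.23·π_3 + 0.29·π_4
Solving with the normalization constraint gives π = (0.2491, 0.2448, 0.2503, 0.2558).
So the stationary probability of state 5 is 0.2448.

0.2448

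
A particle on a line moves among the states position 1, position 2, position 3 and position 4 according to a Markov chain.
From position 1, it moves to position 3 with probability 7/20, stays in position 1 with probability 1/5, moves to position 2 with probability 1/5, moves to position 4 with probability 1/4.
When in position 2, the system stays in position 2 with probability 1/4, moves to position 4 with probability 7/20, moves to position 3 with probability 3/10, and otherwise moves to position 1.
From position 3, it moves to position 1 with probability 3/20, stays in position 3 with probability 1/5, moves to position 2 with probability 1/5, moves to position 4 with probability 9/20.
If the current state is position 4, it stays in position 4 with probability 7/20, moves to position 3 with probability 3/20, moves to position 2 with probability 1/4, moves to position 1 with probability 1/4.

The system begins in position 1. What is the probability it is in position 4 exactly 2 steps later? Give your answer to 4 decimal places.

0.3650

Propagate the distribution vector 2 steps from position 1.
After 0 steps: (1.0000, 0.0000, 0.0000, 0.0000)
After 1 step: (0.2000, 0.2000, 0.3500, 0.2500)
After 2 steps: (0.1750, 0.2225, 0.2375, 0.3650)
P(in position 4 after 2 steps) = 0.3650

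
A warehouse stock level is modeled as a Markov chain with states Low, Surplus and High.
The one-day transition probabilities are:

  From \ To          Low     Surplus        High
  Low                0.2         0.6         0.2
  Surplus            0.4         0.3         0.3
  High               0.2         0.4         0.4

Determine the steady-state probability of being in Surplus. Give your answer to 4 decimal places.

Let the stationary distribution be π with π = πP and π_1 + π_2 + π_3 = 1.
π_1 = 0.2·π_1 + 0.4·π_2 + 0.2·π_3
π_2 = 0.6·π_1 + 0.3·π_2 + 0.4·π_3
Solving with the normalization constraint gives π = (0.2830, 0.4151, 0.3019).
So the stationary probability of Surplus is 0.4151.

0.4151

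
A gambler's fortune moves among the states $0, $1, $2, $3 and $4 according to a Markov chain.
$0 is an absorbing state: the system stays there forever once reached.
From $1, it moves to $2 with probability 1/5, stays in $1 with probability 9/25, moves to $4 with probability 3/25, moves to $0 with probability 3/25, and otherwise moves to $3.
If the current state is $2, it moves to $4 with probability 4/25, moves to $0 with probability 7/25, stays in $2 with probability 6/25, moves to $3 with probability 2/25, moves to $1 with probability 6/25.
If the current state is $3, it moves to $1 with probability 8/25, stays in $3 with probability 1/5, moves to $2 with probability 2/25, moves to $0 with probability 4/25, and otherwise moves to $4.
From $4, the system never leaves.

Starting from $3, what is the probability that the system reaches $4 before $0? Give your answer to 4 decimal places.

Let h(s) be the probability of absorption at $4 starting from transient state s. Then h($4) = 1 and h($0) = 0. By first-step analysis:
h($1) = 0.12·0 + 0.36·h($1) + 0.2·h($2) + 0.2·h($3) + 0.12·1
h($2) = 0.28·0 + 0.24·h($1) + 0.24·h($2) + 0.08·h($3) + 0.16·1
h($3) = 0.16·0 + 0.32·h($1) + 0.08·h($2) + 0.2·h($3) + 0.24·1
Solving: h($1) = 0.4867, h($2) = 0.4207, h($3) = 0.5368.
Starting from $3, the probability is 0.5368.

0.5368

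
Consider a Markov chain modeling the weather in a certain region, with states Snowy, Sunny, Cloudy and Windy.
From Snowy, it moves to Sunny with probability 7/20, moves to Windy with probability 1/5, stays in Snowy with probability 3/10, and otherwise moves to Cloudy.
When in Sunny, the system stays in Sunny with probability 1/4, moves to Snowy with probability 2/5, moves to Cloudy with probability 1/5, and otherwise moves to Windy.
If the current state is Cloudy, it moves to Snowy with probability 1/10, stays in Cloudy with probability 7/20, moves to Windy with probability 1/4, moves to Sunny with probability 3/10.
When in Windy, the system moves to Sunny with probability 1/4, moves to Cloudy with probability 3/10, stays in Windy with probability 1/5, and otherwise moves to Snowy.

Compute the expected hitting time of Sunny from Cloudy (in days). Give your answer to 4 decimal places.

3.3681

Let t(s) be the expected number of days to first reach Sunny from state s, with t(Sunny) = 0. Conditioning on the first day:
t(Snowy) = 1 + 0.3·t(Snowy) + 0.15·t(Cloudy) + 0.2·t(Windy)
t(Cloudy) = 1 + 0.1·t(Snowy) + 0.35·t(Cloudy) + 0.25·t(Windy)
t(Windy) = 1 + 0.25·t(Snowy) + 0.3·t(Cloudy) + 0.2·t(Windy)
Solving: t(Snowy) = 3.1495, t(Cloudy) = 3.3681, t(Windy) = 3.4973.
Expected days from Cloudy to Sunny: 3.3681.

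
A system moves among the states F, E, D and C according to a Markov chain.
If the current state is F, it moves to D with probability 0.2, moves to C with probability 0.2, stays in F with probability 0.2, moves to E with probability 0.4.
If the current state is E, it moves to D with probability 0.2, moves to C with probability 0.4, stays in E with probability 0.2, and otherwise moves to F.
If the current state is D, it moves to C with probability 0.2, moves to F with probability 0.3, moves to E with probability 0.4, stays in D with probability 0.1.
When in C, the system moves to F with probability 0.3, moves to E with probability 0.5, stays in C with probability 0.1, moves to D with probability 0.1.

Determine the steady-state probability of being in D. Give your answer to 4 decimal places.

0.1594

Let the stationary distribution be π with π = πP and π_1 + π_2 + π_3 + π_4 = 1.
π_1 = 0.2·π_1 + 0.2·π_2 + 0.3·π_3 + 0.3·π_4
π_2 = 0.4·π_1 + 0.2·π_2 + 0.4·π_3 + 0.5·π_4
π_3 = 0.2·π_1 + 0.2·π_2 + 0.1·π_3 + 0.1·π_4
Solving with the normalization constraint gives π = (0.2406, 0.3538, 0.1594, 0.2462).
So the stationary probability of D is 0.1594.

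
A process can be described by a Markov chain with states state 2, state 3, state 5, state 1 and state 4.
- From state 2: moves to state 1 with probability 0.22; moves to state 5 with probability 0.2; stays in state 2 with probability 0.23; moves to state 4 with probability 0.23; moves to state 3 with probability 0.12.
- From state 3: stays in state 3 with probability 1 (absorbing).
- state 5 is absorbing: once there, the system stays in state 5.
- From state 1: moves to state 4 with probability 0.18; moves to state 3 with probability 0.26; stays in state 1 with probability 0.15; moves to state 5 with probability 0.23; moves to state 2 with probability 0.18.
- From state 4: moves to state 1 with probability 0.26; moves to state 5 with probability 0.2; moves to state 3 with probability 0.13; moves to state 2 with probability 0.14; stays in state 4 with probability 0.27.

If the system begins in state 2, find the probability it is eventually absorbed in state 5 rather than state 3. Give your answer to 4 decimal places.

0.5755

Let h(s) be the probability of absorption at state 5 starting from transient state s. Then h(state 5) = 1 and h(state 3) = 0. By first-step analysis:
h(state 2) = 0.23·h(state 2) + 0.12·0 + 0.2·1 + 0.22·h(state 1) + 0.23·h(state 4)
h(state 1) = 0.18·h(state 2) + 0.26·0 + 0.23·1 + 0.15·h(state 1) + 0.18·h(state 4)
h(state 4) = 0.14·h(state 2) + 0.13·0 + 0.2·1 + 0.26·h(state 1) + 0.27·h(state 4)
Solving: h(state 2) = 0.5755, h(state 1) = 0.5125, h(state 4) = 0.5669.
Starting from state 2, the probability is 0.5755.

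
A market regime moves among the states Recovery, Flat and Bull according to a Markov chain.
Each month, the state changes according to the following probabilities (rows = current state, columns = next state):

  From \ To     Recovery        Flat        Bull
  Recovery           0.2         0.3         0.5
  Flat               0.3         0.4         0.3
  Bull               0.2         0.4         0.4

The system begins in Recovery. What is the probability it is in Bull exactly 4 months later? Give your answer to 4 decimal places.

Propagate the distribution vector 4 months from Recovery.
After 0 months: (1.0000, 0.0000, 0.0000)
After 1 month: (0.2000, 0.3000, 0.5000)
After 2 months: (0.2300, 0.3800, 0.3900)
After 3 months: (0.2380, 0.3770, 0.3850)
After 4 months: (0.2377, 0.3762, 0.3861)
P(in Bull after 4 months) = 0.3861

0.3861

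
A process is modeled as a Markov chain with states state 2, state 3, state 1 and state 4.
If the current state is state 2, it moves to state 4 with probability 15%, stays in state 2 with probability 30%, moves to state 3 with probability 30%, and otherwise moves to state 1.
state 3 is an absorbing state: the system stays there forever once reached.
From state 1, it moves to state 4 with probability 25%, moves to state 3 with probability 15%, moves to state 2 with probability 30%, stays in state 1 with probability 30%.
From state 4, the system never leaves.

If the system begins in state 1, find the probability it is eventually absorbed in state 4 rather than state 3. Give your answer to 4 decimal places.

0.5301

Let h(s) be the probability of absorption at state 4 starting from transient state s. Then h(state 4) = 1 and h(state 3) = 0. By first-step analysis:
h(state 2) = 0.3·h(state 2) + 0.3·0 + 0.25·h(state 1) + 0.15·1
h(state 1) = 0.3·h(state 2) + 0.15·0 + 0.3·h(state 1) + 0.25·1
Solving: h(state 2) = 0.4036, h(state 1) = 0.5301.
Starting from state 1, the probability is 0.5301.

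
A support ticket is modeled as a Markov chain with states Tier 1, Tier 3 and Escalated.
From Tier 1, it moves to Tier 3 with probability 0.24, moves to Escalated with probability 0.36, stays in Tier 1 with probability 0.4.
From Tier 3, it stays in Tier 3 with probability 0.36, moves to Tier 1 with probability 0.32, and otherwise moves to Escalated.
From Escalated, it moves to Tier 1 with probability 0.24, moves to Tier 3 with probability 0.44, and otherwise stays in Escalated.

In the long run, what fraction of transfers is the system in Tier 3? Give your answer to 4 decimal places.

0.3484

Let the stationary distribution be π with π = πP and π_1 + π_2 + π_3 = 1.
π_1 = 0.4·π_1 + 0.32·π_2 + 0.24·π_3
π_2 = 0.24·π_1 + 0.36·π_2 + 0.44·π_3
Solving with the normalization constraint gives π = (0.3189, 0.3484, 0.3328).
So the stationary probability of Tier 3 is 0.3484.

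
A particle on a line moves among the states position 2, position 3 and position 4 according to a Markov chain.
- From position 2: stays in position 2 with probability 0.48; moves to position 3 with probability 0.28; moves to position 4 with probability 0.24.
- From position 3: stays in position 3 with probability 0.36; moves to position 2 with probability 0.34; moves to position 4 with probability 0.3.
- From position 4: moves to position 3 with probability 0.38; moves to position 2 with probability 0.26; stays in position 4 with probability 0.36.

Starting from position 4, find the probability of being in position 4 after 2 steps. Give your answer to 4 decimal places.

0.3060

Sum over the intermediate state after 1 step:
P = P(position 4→position 2)·P(position 2→position 4) + P(position 4→position 3)·P(position 3→position 4) + P(position 4→position 4)·P(position 4→position 4)
  = 0.26×0.24 + 0.38×0.3 + 0.36×0.36
  = 0.0624 + 0.1140 + 0.1296 = 0.3060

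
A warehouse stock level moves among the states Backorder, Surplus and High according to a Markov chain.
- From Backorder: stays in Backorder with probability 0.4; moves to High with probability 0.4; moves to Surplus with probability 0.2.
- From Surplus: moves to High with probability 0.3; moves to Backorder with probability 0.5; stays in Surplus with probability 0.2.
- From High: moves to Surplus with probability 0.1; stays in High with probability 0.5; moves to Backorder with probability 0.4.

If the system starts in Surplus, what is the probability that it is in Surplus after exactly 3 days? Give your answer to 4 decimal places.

Propagate the distribution vector 3 days from Surplus.
After 0 days: (0.0000, 1.0000, 0.0000)
After 1 day: (0.5000, 0.2000, 0.3000)
After 2 days: (0.4200, 0.1700, 0.4100)
After 3 days: (0.4170, 0.1590, 0.4240)
P(in Surplus after 3 days) = 0.1590

0.1590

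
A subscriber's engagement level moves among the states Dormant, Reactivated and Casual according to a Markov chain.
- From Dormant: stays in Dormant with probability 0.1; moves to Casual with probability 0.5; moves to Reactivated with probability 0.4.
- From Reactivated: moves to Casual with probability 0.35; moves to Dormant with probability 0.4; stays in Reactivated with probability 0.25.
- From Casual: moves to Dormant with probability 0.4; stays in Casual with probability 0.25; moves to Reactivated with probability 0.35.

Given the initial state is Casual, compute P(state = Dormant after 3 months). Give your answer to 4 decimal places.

Propagate the distribution vector 3 months from Casual.
After 0 months: (0.0000, 0.0000, 1.0000)
After 1 month: (0.4000, 0.3500, 0.2500)
After 2 months: (0.2800, 0.3350, 0.3850)
After 3 months: (0.3160, 0.3305, 0.3535)
P(in Dormant after 3 months) = 0.3160

0.3160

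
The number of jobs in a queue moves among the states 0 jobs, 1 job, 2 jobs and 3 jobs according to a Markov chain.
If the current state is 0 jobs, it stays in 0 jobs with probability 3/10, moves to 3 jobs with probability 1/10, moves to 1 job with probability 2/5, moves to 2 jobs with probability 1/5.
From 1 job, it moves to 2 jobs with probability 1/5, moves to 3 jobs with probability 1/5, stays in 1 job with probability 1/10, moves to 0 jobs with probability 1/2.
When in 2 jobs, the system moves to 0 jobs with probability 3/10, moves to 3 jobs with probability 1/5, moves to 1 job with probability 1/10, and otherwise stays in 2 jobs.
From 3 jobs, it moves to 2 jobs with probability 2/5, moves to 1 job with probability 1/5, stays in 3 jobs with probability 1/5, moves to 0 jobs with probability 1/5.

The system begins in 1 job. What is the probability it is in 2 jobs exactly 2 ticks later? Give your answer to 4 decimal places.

Propagate the distribution vector 2 ticks from 1 job.
After 0 ticks: (0.0000, 1.0000, 0.0000, 0.0000)
After 1 tick: (0.5000, 0.1000, 0.2000, 0.2000)
After 2 ticks: (0.3000, 0.2700, 0.2800, 0.1500)
P(in 2 jobs after 2 ticks) = 0.2800

0.2800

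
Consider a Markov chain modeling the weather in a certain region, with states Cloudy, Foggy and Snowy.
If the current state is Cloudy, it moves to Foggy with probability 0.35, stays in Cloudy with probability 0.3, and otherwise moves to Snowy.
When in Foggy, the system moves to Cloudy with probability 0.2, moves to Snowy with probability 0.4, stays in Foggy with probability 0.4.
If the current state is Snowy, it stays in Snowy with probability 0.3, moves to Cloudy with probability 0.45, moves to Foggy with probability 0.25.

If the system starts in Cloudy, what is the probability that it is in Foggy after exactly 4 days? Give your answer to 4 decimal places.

Propagate the distribution vector 4 days from Cloudy.
After 0 days: (1.0000, 0.0000, 0.0000)
After 1 day: (0.3000, 0.3500, 0.3500)
After 2 days: (0.3175, 0.3325, 0.3500)
After 3 days: (0.3193, 0.3316, 0.3491)
After 4 days: (0.3192, 0.3317, 0.3491)
P(in Foggy after 4 days) = 0.3317

0.3317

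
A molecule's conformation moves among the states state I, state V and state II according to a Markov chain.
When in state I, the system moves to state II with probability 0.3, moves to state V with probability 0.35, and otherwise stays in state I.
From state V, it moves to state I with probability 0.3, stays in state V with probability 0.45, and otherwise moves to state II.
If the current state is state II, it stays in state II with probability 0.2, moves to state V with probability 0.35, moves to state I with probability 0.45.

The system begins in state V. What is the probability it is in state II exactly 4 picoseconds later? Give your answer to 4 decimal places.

0.2550

Propagate the distribution vector 4 picoseconds from state V.
After 0 picoseconds: (0.0000, 1.0000, 0.0000)
After 1 picosecond: (0.3000, 0.4500, 0.2500)
After 2 picoseconds: (0.3525, 0.3950, 0.2525)
After 3 picoseconds: (0.3555, 0.3895, 0.2550)
After 4 picoseconds: (0.3560, 0.3890, 0.2550)
P(in state II after 4 picoseconds) = 0.2550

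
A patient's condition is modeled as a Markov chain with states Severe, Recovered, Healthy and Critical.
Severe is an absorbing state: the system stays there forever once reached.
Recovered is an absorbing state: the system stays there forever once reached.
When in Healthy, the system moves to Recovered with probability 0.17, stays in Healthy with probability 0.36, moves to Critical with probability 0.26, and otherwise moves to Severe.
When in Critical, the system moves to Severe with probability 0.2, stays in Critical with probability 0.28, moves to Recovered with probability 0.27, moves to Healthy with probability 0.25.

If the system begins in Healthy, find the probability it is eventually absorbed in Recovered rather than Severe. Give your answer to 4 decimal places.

0.4866

Let h(s) be the probability of absorption at Recovered starting from transient state s. Then h(Recovered) = 1 and h(Severe) = 0. By first-step analysis:
h(Healthy) = 0.21·0 + 0.17·1 + 0.36·h(Healthy) + 0.26·h(Critical)
h(Critical) = 0.2·0 + 0.27·1 + 0.25·h(Healthy) + 0.28·h(Critical)
Solving: h(Healthy) = 0.4866, h(Critical) = 0.5440.
Starting from Healthy, the probability is 0.4866.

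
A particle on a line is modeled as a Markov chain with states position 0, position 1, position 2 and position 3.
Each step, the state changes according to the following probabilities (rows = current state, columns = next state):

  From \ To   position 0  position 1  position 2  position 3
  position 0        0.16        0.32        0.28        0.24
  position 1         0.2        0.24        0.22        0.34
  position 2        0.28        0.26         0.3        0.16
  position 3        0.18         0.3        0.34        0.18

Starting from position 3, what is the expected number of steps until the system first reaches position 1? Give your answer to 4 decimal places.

3.4300

Let t(s) be the expected number of steps to first reach position 1 from state s, with t(position 1) = 0. Conditioning on the first step:
t(position 0) = 1 + 0.16·t(position 0) + 0.28·t(position 2) + 0.24·t(position 3)
t(position 2) = 1 + 0.28·t(position 0) + 0.3·t(position 2) + 0.16·t(position 3)
t(position 3) = 1 + 0.18·t(position 0) + 0.34·t(position 2) + 0.18·t(position 3)
Solving: t(position 0) = 3.3554, t(position 2) = 3.5547, t(position 3) = 3.4300.
Expected steps from position 3 to position 1: 3.4300.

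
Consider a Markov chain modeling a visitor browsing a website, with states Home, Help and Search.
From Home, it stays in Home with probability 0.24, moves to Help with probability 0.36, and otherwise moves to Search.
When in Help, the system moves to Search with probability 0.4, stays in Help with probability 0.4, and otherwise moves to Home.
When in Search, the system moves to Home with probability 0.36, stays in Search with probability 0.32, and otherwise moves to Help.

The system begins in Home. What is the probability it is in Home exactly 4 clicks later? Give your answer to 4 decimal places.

Propagate the distribution vector 4 clicks from Home.
After 0 clicks: (1.0000, 0.0000, 0.0000)
After 1 click: (0.2400, 0.3600, 0.4000)
After 2 clicks: (0.2736, 0.3584, 0.3680)
After 3 clicks: (0.2698, 0.3596, 0.3706)
After 4 clicks: (0.2701, 0.3596, 0.3704)
P(in Home after 4 clicks) = 0.2701

0.2701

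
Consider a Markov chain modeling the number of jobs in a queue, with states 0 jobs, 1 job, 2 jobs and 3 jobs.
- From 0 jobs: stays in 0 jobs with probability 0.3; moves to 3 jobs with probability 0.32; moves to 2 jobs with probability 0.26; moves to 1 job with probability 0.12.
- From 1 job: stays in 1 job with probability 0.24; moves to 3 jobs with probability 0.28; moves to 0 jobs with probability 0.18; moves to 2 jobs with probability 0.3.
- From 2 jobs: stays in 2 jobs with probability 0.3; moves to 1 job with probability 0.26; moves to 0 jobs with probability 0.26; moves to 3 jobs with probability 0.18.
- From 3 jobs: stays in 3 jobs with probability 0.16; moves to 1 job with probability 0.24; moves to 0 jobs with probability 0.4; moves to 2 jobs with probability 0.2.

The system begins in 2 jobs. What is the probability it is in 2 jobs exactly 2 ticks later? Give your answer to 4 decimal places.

Propagate the distribution vector 2 ticks from 2 jobs.
After 0 ticks: (0.0000, 0.0000, 1.0000, 0.0000)
After 1 tick: (0.2600, 0.2600, 0.3000, 0.1800)
After 2 ticks: (0.2748, 0.2148, 0.2716, 0.2388)
P(in 2 jobs after 2 ticks) = 0.2716

0.2716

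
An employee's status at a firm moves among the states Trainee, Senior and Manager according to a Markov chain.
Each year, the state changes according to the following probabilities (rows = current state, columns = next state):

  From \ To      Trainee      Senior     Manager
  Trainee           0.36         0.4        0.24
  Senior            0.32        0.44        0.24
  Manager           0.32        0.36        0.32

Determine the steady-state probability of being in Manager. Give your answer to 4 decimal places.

0.2609

Let the stationary distribution be π with π = πP and π_1 + π_2 + π_3 = 1.
π_1 = 0.36·π_1 + 0.32·π_2 + 0.32·π_3
π_2 = 0.4·π_1 + 0.44·π_2 + 0.36·π_3
Solving with the normalization constraint gives π = (0.3333, 0.4058, 0.2609).
So the stationary probability of Manager is 0.2609.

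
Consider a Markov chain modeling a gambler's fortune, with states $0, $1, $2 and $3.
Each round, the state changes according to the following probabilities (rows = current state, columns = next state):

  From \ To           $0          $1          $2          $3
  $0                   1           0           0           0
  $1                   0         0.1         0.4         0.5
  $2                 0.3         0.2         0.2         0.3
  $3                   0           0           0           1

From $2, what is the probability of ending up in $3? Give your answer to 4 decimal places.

0.5781

Let h(s) be the probability of absorption at $3 starting from transient state s. Then h($3) = 1 and h($0) = 0. By first-step analysis:
h($1) = 0.1·h($1) + 0.4·h($2) + 0.5·1
h($2) = 0.3·0 + 0.2·h($1) + 0.2·h($2) + 0.3·1
Solving: h($1) = 0.8125, h($2) = 0.5781.
Starting from $2, the probability is 0.5781.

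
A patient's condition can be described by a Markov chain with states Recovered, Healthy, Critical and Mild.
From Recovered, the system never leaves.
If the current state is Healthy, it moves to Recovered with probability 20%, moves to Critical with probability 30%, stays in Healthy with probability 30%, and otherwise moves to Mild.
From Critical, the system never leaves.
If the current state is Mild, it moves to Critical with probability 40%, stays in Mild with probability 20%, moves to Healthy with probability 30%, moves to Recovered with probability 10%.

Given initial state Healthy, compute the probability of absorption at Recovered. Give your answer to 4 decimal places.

Let h(s) be the probability of absorption at Recovered starting from transient state s. Then h(Recovered) = 1 and h(Critical) = 0. By first-step analysis:
h(Healthy) = 0.2·1 + 0.3·h(Healthy) + 0.3·0 + 0.2·h(Mild)
h(Mild) = 0.1·1 + 0.3·h(Healthy) + 0.4·0 + 0.2·h(Mild)
Solving: h(Healthy) = 0.3600, h(Mild) = 0.2600.
Starting from Healthy, the probability is 0.3600.

0.3600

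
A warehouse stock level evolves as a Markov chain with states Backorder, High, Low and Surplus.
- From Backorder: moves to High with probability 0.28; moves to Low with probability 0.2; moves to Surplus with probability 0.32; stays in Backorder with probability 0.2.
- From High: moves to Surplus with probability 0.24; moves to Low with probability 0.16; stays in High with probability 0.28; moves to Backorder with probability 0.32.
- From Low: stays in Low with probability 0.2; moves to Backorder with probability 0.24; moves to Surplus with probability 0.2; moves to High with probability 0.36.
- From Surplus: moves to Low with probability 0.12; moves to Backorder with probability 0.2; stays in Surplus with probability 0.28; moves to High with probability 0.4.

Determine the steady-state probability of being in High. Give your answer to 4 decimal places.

Let the stationary distribution be π with π = πP and π_1 + π_2 + π_3 + π_4 = 1.
π_1 = 0.2·π_1 + 0.32·π_2 + 0.24·π_3 + 0.2·π_4
π_2 = 0.28·π_1 + 0.28·π_2 + 0.36·π_3 + 0.4·π_4
π_3 = 0.2·π_1 + 0.16·π_2 + 0.2·π_3 + 0.12·π_4
Solving with the normalization constraint gives π = (0.2456, 0.3249, 0.1659, 0.2636).
So the stationary probability of High is 0.3249.

0.3249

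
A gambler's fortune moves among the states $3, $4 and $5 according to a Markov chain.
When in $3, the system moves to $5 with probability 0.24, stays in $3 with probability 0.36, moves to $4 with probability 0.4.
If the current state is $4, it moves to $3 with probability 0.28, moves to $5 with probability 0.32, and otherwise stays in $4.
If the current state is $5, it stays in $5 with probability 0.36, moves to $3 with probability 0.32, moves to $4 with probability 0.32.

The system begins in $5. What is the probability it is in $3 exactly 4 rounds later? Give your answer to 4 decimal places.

Propagate the distribution vector 4 rounds from $5.
After 0 rounds: (0.0000, 0.0000, 1.0000)
After 1 round: (0.3200, 0.3200, 0.3600)
After 2 rounds: (0.3200, 0.3712, 0.3088)
After 3 rounds: (0.3180, 0.3753, 0.3068)
After 4 rounds: (0.3177, 0.3755, 0.3068)
P(in $3 after 4 rounds) = 0.3177

0.3177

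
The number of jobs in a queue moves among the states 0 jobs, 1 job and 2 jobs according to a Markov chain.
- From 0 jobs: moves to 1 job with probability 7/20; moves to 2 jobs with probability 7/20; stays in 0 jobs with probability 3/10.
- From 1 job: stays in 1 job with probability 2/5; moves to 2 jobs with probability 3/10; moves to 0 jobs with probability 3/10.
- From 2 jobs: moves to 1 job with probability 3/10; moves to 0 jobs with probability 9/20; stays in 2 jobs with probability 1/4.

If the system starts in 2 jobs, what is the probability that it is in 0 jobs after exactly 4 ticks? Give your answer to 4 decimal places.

0.3452

Propagate the distribution vector 4 ticks from 2 jobs.
After 0 ticks: (0.0000, 0.0000, 1.0000)
After 1 tick: (0.4500, 0.3000, 0.2500)
After 2 ticks: (0.3375, 0.3525, 0.3100)
After 3 ticks: (0.3465, 0.3521, 0.3014)
After 4 ticks: (0.3452, 0.3525, 0.3023)
P(in 0 jobs after 4 ticks) = 0.3452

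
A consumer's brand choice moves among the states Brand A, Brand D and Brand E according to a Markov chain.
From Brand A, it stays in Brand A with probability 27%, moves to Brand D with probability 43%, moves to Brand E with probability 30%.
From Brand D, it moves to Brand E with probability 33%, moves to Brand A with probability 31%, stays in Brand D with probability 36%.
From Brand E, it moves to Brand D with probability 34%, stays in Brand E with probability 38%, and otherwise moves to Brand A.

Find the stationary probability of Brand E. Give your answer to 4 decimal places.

0.3383

Let the stationary distribution be π with π = πP and π_1 + π_2 + π_3 = 1.
π_1 = 0.27·π_1 + 0.31·π_2 + 0.28·π_3
π_2 = 0.43·π_1 + 0.36·π_2 + 0.34·π_3
Solving with the normalization constraint gives π = (0.2883, 0.3734, 0.3383).
So the stationary probability of Brand E is 0.3383.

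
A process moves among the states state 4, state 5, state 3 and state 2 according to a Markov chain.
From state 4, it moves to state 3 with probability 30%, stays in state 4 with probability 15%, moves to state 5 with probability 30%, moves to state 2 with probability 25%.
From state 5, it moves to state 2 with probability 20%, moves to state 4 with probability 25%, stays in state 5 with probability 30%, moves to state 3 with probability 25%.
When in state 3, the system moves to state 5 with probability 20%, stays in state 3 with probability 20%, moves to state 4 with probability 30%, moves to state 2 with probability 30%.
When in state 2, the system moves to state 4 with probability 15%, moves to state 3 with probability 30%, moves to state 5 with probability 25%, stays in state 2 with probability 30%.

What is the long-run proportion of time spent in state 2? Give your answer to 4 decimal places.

0.2632

Let the stationary distribution be π with π = πP and π_1 + π_2 + π_3 + π_4 = 1.
π_1 = 0.15·π_1 + 0.25·π_2 + 0.3·π_3 + 0.15·π_4
π_2 = 0.3·π_1 + 0.3·π_2 + 0.2·π_3 + 0.25·π_4
π_3 = 0.3·π_1 + 0.25·π_2 + 0.2·π_3 + 0.3·π_4
Solving with the normalization constraint gives π = (0.2152, 0.2608, 0.2609, 0.2632).
So the stationary probability of state 2 is 0.2632.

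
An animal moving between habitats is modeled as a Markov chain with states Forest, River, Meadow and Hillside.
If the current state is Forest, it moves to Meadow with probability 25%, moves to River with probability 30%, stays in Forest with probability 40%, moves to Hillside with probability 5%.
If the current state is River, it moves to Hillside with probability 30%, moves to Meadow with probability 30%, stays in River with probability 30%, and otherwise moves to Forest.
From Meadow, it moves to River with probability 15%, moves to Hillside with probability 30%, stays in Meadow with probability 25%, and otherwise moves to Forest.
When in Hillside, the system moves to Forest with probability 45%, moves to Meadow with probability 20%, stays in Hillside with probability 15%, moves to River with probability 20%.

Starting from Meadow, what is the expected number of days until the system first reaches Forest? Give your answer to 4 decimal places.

Let t(s) be the expected number of days to first reach Forest from state s, with t(Forest) = 0. Conditioning on the first day:
t(River) = 1 + 0.3·t(River) + 0.3·t(Meadow) + 0.3·t(Hillside)
t(Meadow) = 1 + 0.15·t(River) + 0.25·t(Meadow) + 0.3·t(Hillside)
t(Hillside) = 1 + 0.2·t(River) + 0.2·t(Meadow) + 0.15·t(Hillside)
Solving: t(River) = 4.1071, t(Meadow) = 3.3248, t(Hillside) = 2.9252.
Expected days from Meadow to Forest: 3.3248.

3.3248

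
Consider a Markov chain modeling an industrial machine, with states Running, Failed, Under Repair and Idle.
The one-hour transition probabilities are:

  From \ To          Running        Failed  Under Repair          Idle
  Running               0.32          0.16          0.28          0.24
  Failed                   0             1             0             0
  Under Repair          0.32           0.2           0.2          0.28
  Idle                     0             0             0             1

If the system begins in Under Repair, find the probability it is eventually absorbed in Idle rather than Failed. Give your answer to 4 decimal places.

0.5880

Let h(s) be the probability of absorption at Idle starting from transient state s. Then h(Idle) = 1 and h(Failed) = 0. By first-step analysis:
h(Running) = 0.32·h(Running) + 0.16·0 + 0.28·h(Under Repair) + 0.24·1
h(Under Repair) = 0.32·h(Running) + 0.2·0 + 0.2·h(Under Repair) + 0.28·1
Solving: h(Running) = 0.5951, h(Under Repair) = 0.5880.
Starting from Under Repair, the probability is 0.5880.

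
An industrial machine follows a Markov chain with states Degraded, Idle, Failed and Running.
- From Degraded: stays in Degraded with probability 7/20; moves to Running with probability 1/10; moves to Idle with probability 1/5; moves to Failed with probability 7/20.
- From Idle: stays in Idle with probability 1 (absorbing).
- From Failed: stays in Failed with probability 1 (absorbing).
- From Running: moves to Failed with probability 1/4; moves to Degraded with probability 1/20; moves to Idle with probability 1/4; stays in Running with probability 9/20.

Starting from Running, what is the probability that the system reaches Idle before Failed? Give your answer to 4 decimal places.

0.4894

Let h(s) be the probability of absorption at Idle starting from transient state s. Then h(Idle) = 1 and h(Failed) = 0. By first-step analysis:
h(Degraded) = 0.35·h(Degraded) + 0.2·1 + 0.35·0 + 0.1·h(Running)
h(Running) = 0.05·h(Degraded) + 0.25·1 + 0.25·0 + 0.45·h(Running)
Solving: h(Degraded) = 0.3830, h(Running) = 0.4894.
Starting from Running, the probability is 0.4894.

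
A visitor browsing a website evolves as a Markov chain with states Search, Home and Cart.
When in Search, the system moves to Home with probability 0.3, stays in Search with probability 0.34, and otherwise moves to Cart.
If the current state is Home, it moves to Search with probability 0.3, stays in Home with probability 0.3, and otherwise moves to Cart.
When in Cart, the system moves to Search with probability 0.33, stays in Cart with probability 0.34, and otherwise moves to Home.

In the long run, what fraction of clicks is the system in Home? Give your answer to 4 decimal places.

0.3110

Let the stationary distribution be π with π = πP and π_1 + π_2 + π_3 = 1.
π_1 = 0.34·π_1 + 0.3·π_2 + 0.33·π_3
π_2 = 0.3·π_1 + 0.3·π_2 + 0.33·π_3
Solving with the normalization constraint gives π = (0.3239, 0.3110, 0.3651).
So the stationary probability of Home is 0.3110.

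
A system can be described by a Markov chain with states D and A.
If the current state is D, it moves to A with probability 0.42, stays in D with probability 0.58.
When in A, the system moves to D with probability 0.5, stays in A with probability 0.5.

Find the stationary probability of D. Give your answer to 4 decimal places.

Let the stationary distribution be π with π = πP and π_1 + π_2 = 1.
π_1 = 0.58·π_1 + 0.5·π_2
Solving with the normalization constraint gives π = (0.5435, 0.4565).
So the stationary probability of D is 0.5435.

0.5435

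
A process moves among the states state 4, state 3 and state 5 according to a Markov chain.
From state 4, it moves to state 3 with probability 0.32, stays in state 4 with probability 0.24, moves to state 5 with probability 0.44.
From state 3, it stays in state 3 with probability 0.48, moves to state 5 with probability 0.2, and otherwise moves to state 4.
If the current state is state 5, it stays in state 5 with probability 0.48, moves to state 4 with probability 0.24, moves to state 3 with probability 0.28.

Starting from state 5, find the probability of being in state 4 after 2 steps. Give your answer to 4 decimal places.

0.2624

Sum over the intermediate state after 1 step:
P = P(state 5→state 4)·P(state 4→state 4) + P(state 5→state 3)·P(state 3→state 4) + P(state 5→state 5)·P(state 5→state 4)
  = 0.24×0.24 + 0.28×0.32 + 0.48×0.24
  = 0.0576 + 0.0896 + 0.1152 = 0.2624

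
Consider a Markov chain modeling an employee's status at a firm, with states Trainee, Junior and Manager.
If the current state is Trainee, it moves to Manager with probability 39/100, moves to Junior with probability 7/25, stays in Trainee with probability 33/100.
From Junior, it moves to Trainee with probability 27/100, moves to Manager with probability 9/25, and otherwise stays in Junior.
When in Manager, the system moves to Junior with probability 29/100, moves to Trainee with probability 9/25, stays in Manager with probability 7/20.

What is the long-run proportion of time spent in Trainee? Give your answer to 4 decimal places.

0.3223

Let the stationary distribution be π with π = πP and π_1 + π_2 + π_3 = 1.
π_1 = 0.33·π_1 + 0.27·π_2 + 0.36·π_3
π_2 = 0.28·π_1 + 0.37·π_2 + 0.29·π_3
Solving with the normalization constraint gives π = (0.3223, 0.3117, 0.3660).
So the stationary probability of Trainee is 0.3223.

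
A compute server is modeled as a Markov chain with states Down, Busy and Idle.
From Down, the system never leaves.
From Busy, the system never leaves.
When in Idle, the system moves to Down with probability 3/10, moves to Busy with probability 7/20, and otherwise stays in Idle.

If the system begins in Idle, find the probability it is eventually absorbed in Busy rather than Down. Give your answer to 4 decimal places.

Let h(s) be the probability of absorption at Busy starting from transient state s. Then h(Busy) = 1 and h(Down) = 0. By first-step analysis:
h(Idle) = 0.3·0 + 0.35·1 + 0.35·h(Idle)
Solving: h(Idle) = 0.5385.
Starting from Idle, the probability is 0.5385.

0.5385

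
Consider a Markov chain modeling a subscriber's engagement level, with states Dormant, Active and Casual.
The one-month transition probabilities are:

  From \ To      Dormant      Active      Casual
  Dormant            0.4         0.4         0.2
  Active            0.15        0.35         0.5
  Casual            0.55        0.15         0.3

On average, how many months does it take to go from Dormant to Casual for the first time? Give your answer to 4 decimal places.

3.1818

Let t(s) be the expected number of months to first reach Casual from state s, with t(Casual) = 0. Conditioning on the first month:
t(Dormant) = 1 + 0.4·t(Dormant) + 0.4·t(Active)
t(Active) = 1 + 0.15·t(Dormant) + 0.35·t(Active)
Solving: t(Dormant) = 3.1818, t(Active) = 2.2727.
Expected months from Dormant to Casual: 3.1818.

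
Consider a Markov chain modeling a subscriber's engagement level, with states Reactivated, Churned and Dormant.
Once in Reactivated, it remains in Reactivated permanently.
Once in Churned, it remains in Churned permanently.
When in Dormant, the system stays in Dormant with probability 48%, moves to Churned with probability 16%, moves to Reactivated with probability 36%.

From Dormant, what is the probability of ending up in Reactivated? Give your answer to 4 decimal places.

0.6923

Let h(s) be the probability of absorption at Reactivated starting from transient state s. Then h(Reactivated) = 1 and h(Churned) = 0. By first-step analysis:
h(Dormant) = 0.36·1 + 0.16·0 + 0.48·h(Dormant)
Solving: h(Dormant) = 0.6923.
Starting from Dormant, the probability is 0.6923.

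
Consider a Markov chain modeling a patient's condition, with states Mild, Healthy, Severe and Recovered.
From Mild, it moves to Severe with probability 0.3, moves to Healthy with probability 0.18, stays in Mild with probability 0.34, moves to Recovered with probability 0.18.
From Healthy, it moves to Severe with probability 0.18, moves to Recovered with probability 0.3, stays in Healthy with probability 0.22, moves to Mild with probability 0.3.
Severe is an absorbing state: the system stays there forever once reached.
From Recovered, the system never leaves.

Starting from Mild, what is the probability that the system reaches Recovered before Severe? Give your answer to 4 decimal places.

0.4219

Let h(s) be the probability of absorption at Recovered starting from transient state s. Then h(Recovered) = 1 and h(Severe) = 0. By first-step analysis:
h(Mild) = 0.34·h(Mild) + 0.18·h(Healthy) + 0.3·0 + 0.18·1
h(Healthy) = 0.3·h(Mild) + 0.22·h(Healthy) + 0.18·0 + 0.3·1
Solving: h(Mild) = 0.4219, h(Healthy) = 0.5469.
Starting from Mild, the probability is 0.4219.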